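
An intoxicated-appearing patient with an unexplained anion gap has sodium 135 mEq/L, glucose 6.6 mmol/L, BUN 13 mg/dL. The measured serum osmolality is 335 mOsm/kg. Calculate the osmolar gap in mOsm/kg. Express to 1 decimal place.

Calculated osmolality = 2·Na + glucose + BUN/2.8
= 2·135 + 6.6 + 13/2.8
= 270 + 6.60 + 4.64
= 281.24 mOsm/kg ≈ 281.2 mOsm/kg
Osmolar gap = measured − calculated = 335 − 281.2 = 53.8 mOsm/kg

53.8 mOsm/kg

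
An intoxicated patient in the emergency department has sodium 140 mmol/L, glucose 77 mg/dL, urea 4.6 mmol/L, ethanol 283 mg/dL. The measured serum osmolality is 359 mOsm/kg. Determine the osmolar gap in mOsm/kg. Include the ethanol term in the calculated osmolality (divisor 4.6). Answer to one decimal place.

Calculated osmolality = 2·Na + glucose/18 + urea + ethanol/4.6
= 2·140 + 77/18 + 4.6 + 283/4.6
= 280 + 4.28 + 4.60 + 61.52
= 350.4 mOsm/kg ≈ 350.4 mOsm/kg
Osmolar gap = measured − calculated = 359 − 350.4 = 8.6 mOsm/kg

8.6 mOsm/kg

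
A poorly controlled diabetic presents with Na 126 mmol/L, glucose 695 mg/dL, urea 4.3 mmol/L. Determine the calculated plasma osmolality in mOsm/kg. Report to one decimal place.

Calculated osmolality = 2·Na + glucose/18 + urea
= 2·126 + 695/18 + 4.3
= 252 + 38.61 + 4.30
= 294.91 mOsm/kg

294.9 mOsm/kg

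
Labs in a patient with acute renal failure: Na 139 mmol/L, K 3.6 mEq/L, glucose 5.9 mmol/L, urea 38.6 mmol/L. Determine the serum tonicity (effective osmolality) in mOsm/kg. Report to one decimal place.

283.9 mOsm/kg

Effective osmolality excludes urea (freely permeant across cell membranes):
2·Na + glucose
= 2·139 + 5.9
= 278 + 5.9
= 283.9 mOsm/kg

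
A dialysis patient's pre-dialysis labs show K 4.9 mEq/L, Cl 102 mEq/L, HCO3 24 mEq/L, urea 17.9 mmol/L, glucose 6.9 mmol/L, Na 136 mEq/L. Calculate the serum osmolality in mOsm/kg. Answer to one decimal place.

Calculated osmolality = 2·Na + glucose + urea
= 2·136 + 6.9 + 17.9
= 272 + 6.90 + 17.90
= 296.8 mOsm/kg

296.8 mOsm/kg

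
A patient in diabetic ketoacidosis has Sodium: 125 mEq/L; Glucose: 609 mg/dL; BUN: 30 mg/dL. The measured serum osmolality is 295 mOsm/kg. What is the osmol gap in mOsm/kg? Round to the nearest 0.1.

Calculated osmolality = 2·Na + glucose/18 + BUN/2.8
= 2·125 + 609/18 + 30/2.8
= 250 + 33.83 + 10.71
= 294.54 mOsm/kg ≈ 294.5 mOsm/kg
Osmolar gap = measured − calculated = 295 − 294.5 = 0.5 mOsm/kg

0.5 mOsm/kg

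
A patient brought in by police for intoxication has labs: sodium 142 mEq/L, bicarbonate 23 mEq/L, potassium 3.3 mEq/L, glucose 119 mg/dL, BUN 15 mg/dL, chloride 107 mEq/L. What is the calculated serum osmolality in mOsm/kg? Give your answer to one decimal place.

Calculated osmolality = 2·Na + glucose/18 + BUN/2.8
= 2·142 + 119/18 + 15/2.8
= 284 + 6.61 + 5.36
= 295.97 mOsm/kg

296.0 mOsm/kg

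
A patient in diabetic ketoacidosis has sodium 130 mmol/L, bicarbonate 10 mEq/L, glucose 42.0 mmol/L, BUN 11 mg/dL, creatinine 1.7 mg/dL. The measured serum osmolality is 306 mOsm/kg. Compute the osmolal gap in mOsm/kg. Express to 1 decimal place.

Calculated osmolality = 2·Na + glucose + BUN/2.8
= 2·130 + 42 + 11/2.8
= 260 + 42 + 3.93
= 305.93 mOsm/kg ≈ 305.9 mOsm/kg
Osmolar gap = measured − calculated = 306 − 305.9 = 0.1 mOsm/kg

0.1 mOsm/kg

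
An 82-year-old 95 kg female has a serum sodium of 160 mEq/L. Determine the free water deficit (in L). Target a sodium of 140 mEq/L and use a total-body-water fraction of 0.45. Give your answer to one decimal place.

6.1 L

TBW = 0.45 · 95 = 42.75 L
Free water deficit = TBW · (Na/140 − 1)
= 42.75 · (160/140 − 1)
= 42.75 · 0.1429
= 6.11 L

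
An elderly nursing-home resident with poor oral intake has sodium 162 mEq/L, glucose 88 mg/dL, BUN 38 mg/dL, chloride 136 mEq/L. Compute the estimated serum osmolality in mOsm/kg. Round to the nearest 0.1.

Calculated osmolality = 2·Na + glucose/18 + BUN/2.8
= 2·162 + 88/18 + 38/2.8
= 324 + 4.89 + 13.57
= 342.46 mOsm/kg

342.5 mOsm/kg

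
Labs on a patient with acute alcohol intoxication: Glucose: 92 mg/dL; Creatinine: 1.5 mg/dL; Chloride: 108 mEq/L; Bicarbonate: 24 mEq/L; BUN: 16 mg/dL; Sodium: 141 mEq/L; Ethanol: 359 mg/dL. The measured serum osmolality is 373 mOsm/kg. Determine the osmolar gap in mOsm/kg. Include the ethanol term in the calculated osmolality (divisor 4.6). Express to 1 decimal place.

2.1 mOsm/kg

Calculated osmolality = 2·Na + glucose/18 + BUN/2.8 + ethanol/4.6
= 2·141 + 92/18 + 16/2.8 + 359/4.6
= 282 + 5.11 + 5.71 + 78.04
= 370.86 mOsm/kg ≈ 370.9 mOsm/kg
Osmolar gap = measured − calculated = 373 − 370.9 = 2.1 mOsm/kg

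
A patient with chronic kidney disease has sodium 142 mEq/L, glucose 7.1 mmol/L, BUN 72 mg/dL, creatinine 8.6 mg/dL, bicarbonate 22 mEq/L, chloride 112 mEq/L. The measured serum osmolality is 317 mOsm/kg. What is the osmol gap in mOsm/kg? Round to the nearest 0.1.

0.2 mOsm/kg

Calculated osmolality = 2·Na + glucose + BUN/2.8
= 2·142 + 7.1 + 72/2.8
= 284 + 7.10 + 25.71
= 316.81 mOsm/kg ≈ 316.8 mOsm/kg
Osmolar gap = measured − calculated = 317 − 316.8 = 0.2 mOsm/kg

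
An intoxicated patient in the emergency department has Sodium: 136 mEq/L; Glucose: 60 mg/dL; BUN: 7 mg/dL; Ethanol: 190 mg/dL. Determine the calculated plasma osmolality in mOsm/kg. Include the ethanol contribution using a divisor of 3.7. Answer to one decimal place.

Calculated osmolality = 2·Na + glucose/18 + BUN/2.8 + ethanol/3.7
= 2·136 + 60/18 + 7/2.8 + 190/3.7
= 272 + 3.33 + 2.50 + 51.35
= 329.18 mOsm/kg

329.2 mOsm/kg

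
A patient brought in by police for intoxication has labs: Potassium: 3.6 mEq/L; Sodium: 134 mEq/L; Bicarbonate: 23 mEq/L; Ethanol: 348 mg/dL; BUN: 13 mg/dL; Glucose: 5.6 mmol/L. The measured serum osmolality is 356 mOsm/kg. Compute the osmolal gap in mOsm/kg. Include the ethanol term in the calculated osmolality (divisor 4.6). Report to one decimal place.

Calculated osmolality = 2·Na + glucose + BUN/2.8 + ethanol/4.6
= 2·134 + 5.6 + 13/2.8 + 348/4.6
= 268 + 5.60 + 4.64 + 75.65
= 353.89 mOsm/kg ≈ 353.9 mOsm/kg
Osmolar gap = measured − calculated = 356 − 353.9 = 2.1 mOsm/kg

2.1 mOsm/kg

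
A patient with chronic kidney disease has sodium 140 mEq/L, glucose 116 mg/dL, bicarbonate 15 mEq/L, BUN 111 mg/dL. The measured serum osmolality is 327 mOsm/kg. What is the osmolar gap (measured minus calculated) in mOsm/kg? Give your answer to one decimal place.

Calculated osmolality = 2·Na + glucose/18 + BUN/2.8
= 2·140 + 116/18 + 111/2.8
= 280 + 6.44 + 39.64
= 326.08 mOsm/kg ≈ 326.1 mOsm/kg
Osmolar gap = measured − calculated = 327 − 326.1 = 0.9 mOsm/kg

0.9 mOsm/kg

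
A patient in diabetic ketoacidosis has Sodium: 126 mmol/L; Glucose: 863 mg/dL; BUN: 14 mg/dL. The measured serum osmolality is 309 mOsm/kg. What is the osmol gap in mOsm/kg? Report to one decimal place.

4.1 mOsm/kg

Calculated osmolality = 2·Na + glucose/18 + BUN/2.8
= 2·126 + 863/18 + 14/2.8
= 252 + 47.94 + 5
= 304.94 mOsm/kg ≈ 304.9 mOsm/kg
Osmolar gap = measured − calculated = 309 − 304.9 = 4.1 mOsm/kg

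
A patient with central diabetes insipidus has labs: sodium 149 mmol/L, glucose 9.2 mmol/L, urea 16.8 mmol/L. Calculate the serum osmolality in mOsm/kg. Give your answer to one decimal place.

324.0 mOsm/kg

Calculated osmolality = 2·Na + glucose + urea
= 2·149 + 9.2 + 16.8
= 298 + 9.20 + 16.80
= 324 mOsm/kg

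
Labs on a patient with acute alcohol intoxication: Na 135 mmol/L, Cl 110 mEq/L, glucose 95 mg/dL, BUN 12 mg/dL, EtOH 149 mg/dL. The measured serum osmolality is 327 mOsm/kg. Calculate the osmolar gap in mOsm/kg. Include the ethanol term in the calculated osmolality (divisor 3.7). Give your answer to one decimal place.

7.2 mOsm/kg

Calculated osmolality = 2·Na + glucose/18 + BUN/2.8 + ethanol/3.7
= 2·135 + 95/18 + 12/2.8 + 149/3.7
= 270 + 5.28 + 4.29 + 40.27
= 319.84 mOsm/kg ≈ 319.8 mOsm/kg
Osmolar gap = measured − calculated = 327 − 319.8 = 7.2 mOsm/kg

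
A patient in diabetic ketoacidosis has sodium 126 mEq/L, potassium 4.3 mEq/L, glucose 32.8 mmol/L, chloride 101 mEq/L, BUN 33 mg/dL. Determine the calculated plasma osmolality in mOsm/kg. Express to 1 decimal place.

Calculated osmolality = 2·Na + glucose + BUN/2.8
= 2·126 + 32.8 + 33/2.8
= 252 + 32.80 + 11.79
= 296.59 mOsm/kg

296.6 mOsm/kg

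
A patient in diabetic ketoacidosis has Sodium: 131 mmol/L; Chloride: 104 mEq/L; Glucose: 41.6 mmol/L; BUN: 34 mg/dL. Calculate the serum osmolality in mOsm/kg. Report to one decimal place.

Calculated osmolality = 2·Na + glucose + BUN/2.8
= 2·131 + 41.6 + 34/2.8
= 262 + 41.60 + 12.14
= 315.74 mOsm/kg

315.7 mOsm/kg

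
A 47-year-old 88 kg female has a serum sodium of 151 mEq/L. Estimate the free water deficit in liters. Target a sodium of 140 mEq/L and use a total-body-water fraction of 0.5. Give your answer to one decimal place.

3.5 L

TBW = 0.5 · 88 = 44 L
Free water deficit = TBW · (Na/140 − 1)
= 44 · (151/140 − 1)
= 44 · 0.0786
= 3.46 L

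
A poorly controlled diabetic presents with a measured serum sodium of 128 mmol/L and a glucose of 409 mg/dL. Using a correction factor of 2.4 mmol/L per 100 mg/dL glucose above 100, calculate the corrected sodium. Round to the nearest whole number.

135 mmol/L

Corrected Na = measured Na + 2.4 · (glucose − 100)/100
= 128 + 2.4 · (409 − 100)/100
= 128 + 7.4
= 135.4 mmol/L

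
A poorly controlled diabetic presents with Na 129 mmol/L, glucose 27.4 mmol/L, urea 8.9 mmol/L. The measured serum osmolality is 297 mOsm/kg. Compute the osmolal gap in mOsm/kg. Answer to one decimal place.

Calculated osmolality = 2·Na + glucose + urea
= 2·129 + 27.4 + 8.9
= 258 + 27.40 + 8.90
= 294.3 mOsm/kg ≈ 294.3 mOsm/kg
Osmolar gap = measured − calculated = 297 − 294.3 = 2.7 mOsm/kg

2.7 mOsm/kg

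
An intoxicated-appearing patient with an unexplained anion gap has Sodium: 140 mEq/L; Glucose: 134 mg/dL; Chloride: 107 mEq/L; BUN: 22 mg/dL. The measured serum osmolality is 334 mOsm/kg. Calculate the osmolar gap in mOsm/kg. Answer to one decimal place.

Calculated osmolality = 2·Na + glucose/18 + BUN/2.8
= 2·140 + 134/18 + 22/2.8
= 280 + 7.44 + 7.86
= 295.3 mOsm/kg ≈ 295.3 mOsm/kg
Osmolar gap = measured − calculated = 334 − 295.3 = 38.7 mOsm/kg

38.7 mOsm/kg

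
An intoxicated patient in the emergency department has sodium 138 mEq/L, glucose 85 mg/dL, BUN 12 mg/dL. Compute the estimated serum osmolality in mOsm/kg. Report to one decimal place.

Calculated osmolality = 2·Na + glucose/18 + BUN/2.8
= 2·138 + 85/18 + 12/2.8
= 276 + 4.72 + 4.29
= 285.01 mOsm/kg

285.0 mOsm/kg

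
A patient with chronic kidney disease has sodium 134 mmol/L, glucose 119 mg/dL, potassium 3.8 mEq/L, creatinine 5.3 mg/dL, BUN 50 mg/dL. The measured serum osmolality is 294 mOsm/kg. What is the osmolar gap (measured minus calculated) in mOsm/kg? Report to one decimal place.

Calculated osmolality = 2·Na + glucose/18 + BUN/2.8
= 2·134 + 119/18 + 50/2.8
= 268 + 6.61 + 17.86
= 292.47 mOsm/kg ≈ 292.5 mOsm/kg
Osmolar gap = measured − calculated = 294 − 292.5 = 1.5 mOsm/kg

1.5 mOsm/kg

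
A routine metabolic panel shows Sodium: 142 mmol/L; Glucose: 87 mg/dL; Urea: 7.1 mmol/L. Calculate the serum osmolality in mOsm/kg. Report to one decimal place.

Calculated osmolality = 2·Na + glucose/18 + urea
= 2·142 + 87/18 + 7.1
= 284 + 4.83 + 7.10
= 295.93 mOsm/kg

295.9 mOsm/kg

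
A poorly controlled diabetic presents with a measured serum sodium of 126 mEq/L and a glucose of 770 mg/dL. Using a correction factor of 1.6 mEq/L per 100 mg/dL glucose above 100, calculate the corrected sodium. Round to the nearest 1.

Corrected Na = measured Na + 1.6 · (glucose − 100)/100
= 126 + 1.6 · (770 − 100)/100
= 126 + 10.7
= 136.7 mEq/L

137 mEq/L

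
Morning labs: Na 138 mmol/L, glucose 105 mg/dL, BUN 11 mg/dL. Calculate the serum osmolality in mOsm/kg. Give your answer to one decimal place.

285.8 mOsm/kg

Calculated osmolality = 2·Na + glucose/18 + BUN/2.8
= 2·138 + 105/18 + 11/2.8
= 276 + 5.83 + 3.93
= 285.76 mOsm/kg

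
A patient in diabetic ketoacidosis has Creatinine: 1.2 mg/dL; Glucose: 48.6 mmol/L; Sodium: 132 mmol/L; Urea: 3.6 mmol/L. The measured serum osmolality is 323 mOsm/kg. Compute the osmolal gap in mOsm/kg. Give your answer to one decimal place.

Calculated osmolality = 2·Na + glucose + urea
= 2·132 + 48.6 + 3.6
= 264 + 48.60 + 3.60
= 316.2 mOsm/kg ≈ 316.2 mOsm/kg
Osmolar gap = measured − calculated = 323 − 316.2 = 6.8 mOsm/kg

6.8 mOsm/kg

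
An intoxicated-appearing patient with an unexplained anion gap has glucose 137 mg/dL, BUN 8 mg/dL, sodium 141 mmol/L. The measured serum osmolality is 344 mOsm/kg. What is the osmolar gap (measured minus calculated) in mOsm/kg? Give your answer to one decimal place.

51.5 mOsm/kg

Calculated osmolality = 2·Na + glucose/18 + BUN/2.8
= 2·141 + 137/18 + 8/2.8
= 282 + 7.61 + 2.86
= 292.47 mOsm/kg ≈ 292.5 mOsm/kg
Osmolar gap = measured − calculated = 344 − 292.5 = 51.5 mOsm/kg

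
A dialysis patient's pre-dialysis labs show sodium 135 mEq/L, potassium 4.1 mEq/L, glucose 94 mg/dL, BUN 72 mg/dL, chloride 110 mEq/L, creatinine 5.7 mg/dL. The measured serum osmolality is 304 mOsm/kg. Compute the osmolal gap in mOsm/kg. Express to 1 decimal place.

3.1 mOsm/kg

Calculated osmolality = 2·Na + glucose/18 + BUN/2.8
= 2·135 + 94/18 + 72/2.8
= 270 + 5.22 + 25.71
= 300.93 mOsm/kg ≈ 300.9 mOsm/kg
Osmolar gap = measured − calculated = 304 − 300.9 = 3.1 mOsm/kg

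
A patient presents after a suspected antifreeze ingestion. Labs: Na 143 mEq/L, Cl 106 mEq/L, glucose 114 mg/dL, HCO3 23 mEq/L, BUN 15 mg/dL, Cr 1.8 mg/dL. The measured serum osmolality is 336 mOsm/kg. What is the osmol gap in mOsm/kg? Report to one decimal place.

38.3 mOsm/kg

Calculated osmolality = 2·Na + glucose/18 + BUN/2.8
= 2·143 + 114/18 + 15/2.8
= 286 + 6.33 + 5.36
= 297.69 mOsm/kg ≈ 297.7 mOsm/kg
Osmolar gap = measured − calculated = 336 − 297.7 = 38.3 mOsm/kg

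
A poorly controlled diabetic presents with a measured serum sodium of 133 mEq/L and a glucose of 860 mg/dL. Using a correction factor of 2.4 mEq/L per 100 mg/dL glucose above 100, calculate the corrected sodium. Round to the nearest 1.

Corrected Na = measured Na + 2.4 · (glucose − 100)/100
= 133 + 2.4 · (860 − 100)/100
= 133 + 18.2
= 151.2 mEq/L

151 mEq/L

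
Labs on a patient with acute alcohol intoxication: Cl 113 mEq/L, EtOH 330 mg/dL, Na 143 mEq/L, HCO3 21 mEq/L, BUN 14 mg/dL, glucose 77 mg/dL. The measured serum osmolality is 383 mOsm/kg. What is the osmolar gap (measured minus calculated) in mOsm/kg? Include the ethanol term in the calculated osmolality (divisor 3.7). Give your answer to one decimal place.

Calculated osmolality = 2·Na + glucose/18 + BUN/2.8 + ethanol/3.7
= 2·143 + 77/18 + 14/2.8 + 330/3.7
= 286 + 4.28 + 5 + 89.19
= 384.47 mOsm/kg ≈ 384.5 mOsm/kg
Osmolar gap = measured − calculated = 383 − 384.5 = -1.5 mOsm/kg

-1.5 mOsm/kg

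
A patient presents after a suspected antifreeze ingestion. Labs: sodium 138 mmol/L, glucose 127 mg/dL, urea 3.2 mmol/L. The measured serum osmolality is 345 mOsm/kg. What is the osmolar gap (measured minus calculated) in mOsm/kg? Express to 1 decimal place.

58.7 mOsm/kg

Calculated osmolality = 2·Na + glucose/18 + urea
= 2·138 + 127/18 + 3.2
= 276 + 7.06 + 3.20
= 286.26 mOsm/kg ≈ 286.3 mOsm/kg
Osmolar gap = measured − calculated = 345 − 286.3 = 58.7 mOsm/kg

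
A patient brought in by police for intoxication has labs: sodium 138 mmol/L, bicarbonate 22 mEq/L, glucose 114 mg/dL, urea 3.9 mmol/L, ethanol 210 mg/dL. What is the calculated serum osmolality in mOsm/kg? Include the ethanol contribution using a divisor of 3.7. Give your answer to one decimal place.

Calculated osmolality = 2·Na + glucose/18 + urea + ethanol/3.7
= 2·138 + 114/18 + 3.9 + 210/3.7
= 276 + 6.33 + 3.90 + 56.76
= 342.99 mOsm/kg

343.0 mOsm/kg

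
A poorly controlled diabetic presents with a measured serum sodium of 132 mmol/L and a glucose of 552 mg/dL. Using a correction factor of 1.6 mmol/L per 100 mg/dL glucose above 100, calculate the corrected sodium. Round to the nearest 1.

Corrected Na = measured Na + 1.6 · (glucose − 100)/100
= 132 + 1.6 · (552 − 100)/100
= 132 + 7.2
= 139.2 mmol/L

139 mmol/L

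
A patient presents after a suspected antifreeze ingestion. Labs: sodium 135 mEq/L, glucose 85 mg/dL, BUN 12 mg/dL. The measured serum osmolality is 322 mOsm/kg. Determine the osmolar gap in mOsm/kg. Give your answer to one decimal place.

43.0 mOsm/kg

Calculated osmolality = 2·Na + glucose/18 + BUN/2.8
= 2·135 + 85/18 + 12/2.8
= 270 + 4.72 + 4.29
= 279.01 mOsm/kg ≈ 279.0 mOsm/kg
Osmolar gap = measured − calculated = 322 − 279.0 = 43.0 mOsm/kg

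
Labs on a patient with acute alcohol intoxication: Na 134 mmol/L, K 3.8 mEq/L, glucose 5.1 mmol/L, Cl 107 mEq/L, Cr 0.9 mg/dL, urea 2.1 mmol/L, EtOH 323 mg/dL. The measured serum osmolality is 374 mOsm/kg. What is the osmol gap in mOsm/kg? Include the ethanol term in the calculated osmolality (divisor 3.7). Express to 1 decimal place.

Calculated osmolality = 2·Na + glucose + urea + ethanol/3.7
= 2·134 + 5.1 + 2.1 + 323/3.7
= 268 + 5.10 + 2.10 + 87.30
= 362.5 mOsm/kg ≈ 362.5 mOsm/kg
Osmolar gap = measured − calculated = 374 − 362.5 = 11.5 mOsm/kg

11.5 mOsm/kg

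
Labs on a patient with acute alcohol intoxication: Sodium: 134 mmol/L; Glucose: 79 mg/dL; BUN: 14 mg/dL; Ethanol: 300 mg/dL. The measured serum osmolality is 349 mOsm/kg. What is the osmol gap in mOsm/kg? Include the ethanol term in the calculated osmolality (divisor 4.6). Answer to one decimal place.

Calculated osmolality = 2·Na + glucose/18 + BUN/2.8 + ethanol/4.6
= 2·134 + 79/18 + 14/2.8 + 300/4.6
= 268 + 4.39 + 5 + 65.22
= 342.61 mOsm/kg ≈ 342.6 mOsm/kg
Osmolar gap = measured − calculated = 349 − 342.6 = 6.4 mOsm/kg

6.4 mOsm/kg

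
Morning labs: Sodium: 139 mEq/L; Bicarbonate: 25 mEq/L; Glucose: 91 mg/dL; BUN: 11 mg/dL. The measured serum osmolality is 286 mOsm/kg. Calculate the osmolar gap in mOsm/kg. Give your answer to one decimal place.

Calculated osmolality = 2·Na + glucose/18 + BUN/2.8
= 2·139 + 91/18 + 11/2.8
= 278 + 5.06 + 3.93
= 286.99 mOsm/kg ≈ 287.0 mOsm/kg
Osmolar gap = measured − calculated = 286 − 287.0 = -1.0 mOsm/kg

-1.0 mOsm/kg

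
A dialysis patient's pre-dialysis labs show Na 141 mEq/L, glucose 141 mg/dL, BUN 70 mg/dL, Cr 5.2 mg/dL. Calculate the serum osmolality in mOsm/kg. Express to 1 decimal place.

Calculated osmolality = 2·Na + glucose/18 + BUN/2.8
= 2·141 + 141/18 + 70/2.8
= 282 + 7.83 + 25
= 314.83 mOsm/kg

314.8 mOsm/kg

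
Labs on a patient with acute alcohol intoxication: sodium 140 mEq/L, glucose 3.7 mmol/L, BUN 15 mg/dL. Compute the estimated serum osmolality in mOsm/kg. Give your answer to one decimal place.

289.1 mOsm/kg

Calculated osmolality = 2·Na + glucose + BUN/2.8
= 2·140 + 3.7 + 15/2.8
= 280 + 3.70 + 5.36
= 289.06 mOsm/kg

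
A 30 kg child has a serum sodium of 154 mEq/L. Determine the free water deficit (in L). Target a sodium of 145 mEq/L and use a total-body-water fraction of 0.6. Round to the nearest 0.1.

1.1 L

TBW = 0.6 · 30 = 18 L
Free water deficit = TBW · (Na/145 − 1)
= 18 · (154/145 − 1)
= 18 · 0.0621
= 1.12 L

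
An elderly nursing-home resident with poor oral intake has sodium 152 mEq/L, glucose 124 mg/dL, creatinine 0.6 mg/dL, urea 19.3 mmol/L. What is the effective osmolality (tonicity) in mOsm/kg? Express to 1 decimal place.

Effective osmolality excludes urea (freely permeant across cell membranes):
2·Na + glucose/18
= 2·152 + 124/18
= 304 + 6.89
= 310.89 mOsm/kg

310.9 mOsm/kg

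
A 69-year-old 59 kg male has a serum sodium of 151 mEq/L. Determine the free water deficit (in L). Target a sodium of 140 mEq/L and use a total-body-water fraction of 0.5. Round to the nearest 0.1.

TBW = 0.5 · 59 = 29.5 L
Free water deficit = TBW · (Na/140 − 1)
= 29.5 · (151/140 − 1)
= 29.5 · 0.0786
= 2.32 L

2.3 L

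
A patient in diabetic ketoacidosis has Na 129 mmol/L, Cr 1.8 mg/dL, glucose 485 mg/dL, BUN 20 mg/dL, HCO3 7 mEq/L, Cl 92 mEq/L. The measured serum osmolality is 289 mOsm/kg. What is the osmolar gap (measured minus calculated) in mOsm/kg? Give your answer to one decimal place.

-3.1 mOsm/kg

Calculated osmolality = 2·Na + glucose/18 + BUN/2.8
= 2·129 + 485/18 + 20/2.8
= 258 + 26.94 + 7.14
= 292.08 mOsm/kg ≈ 292.1 mOsm/kg
Osmolar gap = measured − calculated = 289 − 292.1 = -3.1 mOsm/kg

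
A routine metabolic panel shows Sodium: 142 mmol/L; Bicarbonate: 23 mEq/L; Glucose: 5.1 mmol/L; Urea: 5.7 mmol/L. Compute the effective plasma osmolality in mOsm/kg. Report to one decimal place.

Effective osmolality excludes urea (freely permeant across cell membranes):
2·Na + glucose
= 2·142 + 5.1
= 284 + 5.1
= 289.1 mOsm/kg

289.1 mOsm/kg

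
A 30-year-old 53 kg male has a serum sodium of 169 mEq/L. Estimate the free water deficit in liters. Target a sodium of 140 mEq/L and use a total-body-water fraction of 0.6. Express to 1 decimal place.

6.6 L

TBW = 0.6 · 53 = 31.8 L
Free water deficit = TBW · (Na/140 − 1)
= 31.8 · (169/140 − 1)
= 31.8 · 0.2071
= 6.59 L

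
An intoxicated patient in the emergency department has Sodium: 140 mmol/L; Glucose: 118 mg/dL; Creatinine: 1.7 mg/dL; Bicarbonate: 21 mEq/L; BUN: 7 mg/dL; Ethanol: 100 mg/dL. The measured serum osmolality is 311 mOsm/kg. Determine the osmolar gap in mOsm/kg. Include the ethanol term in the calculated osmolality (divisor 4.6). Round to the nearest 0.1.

0.2 mOsm/kg

Calculated osmolality = 2·Na + glucose/18 + BUN/2.8 + ethanol/4.6
= 2·140 + 118/18 + 7/2.8 + 100/4.6
= 280 + 6.56 + 2.50 + 21.74
= 310.8 mOsm/kg ≈ 310.8 mOsm/kg
Osmolar gap = measured − calculated = 311 − 310.8 = 0.2 mOsm/kg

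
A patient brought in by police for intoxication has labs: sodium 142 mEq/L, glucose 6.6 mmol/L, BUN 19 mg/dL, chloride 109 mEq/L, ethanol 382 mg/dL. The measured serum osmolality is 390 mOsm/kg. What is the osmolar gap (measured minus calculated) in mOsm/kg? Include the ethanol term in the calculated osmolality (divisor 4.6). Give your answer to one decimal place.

Calculated osmolality = 2·Na + glucose + BUN/2.8 + ethanol/4.6
= 2·142 + 6.6 + 19/2.8 + 382/4.6
= 284 + 6.60 + 6.79 + 83.04
= 380.43 mOsm/kg ≈ 380.4 mOsm/kg
Osmolar gap = measured − calculated = 390 − 380.4 = 9.6 mOsm/kg

9.6 mOsm/kg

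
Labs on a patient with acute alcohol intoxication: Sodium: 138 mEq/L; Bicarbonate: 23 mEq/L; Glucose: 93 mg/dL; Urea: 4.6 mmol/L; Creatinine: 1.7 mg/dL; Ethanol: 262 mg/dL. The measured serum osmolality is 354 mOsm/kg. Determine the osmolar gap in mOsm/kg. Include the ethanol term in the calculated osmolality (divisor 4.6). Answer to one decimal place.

11.3 mOsm/kg

Calculated osmolality = 2·Na + glucose/18 + urea + ethanol/4.6
= 2·138 + 93/18 + 4.6 + 262/4.6
= 276 + 5.17 + 4.60 + 56.96
= 342.73 mOsm/kg ≈ 342.7 mOsm/kg
Osmolar gap = measured − calculated = 354 − 342.7 = 11.3 mOsm/kg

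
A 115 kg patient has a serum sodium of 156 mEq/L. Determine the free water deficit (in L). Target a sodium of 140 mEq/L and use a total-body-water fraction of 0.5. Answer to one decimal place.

TBW = 0.5 · 115 = 57.5 L
Free water deficit = TBW · (Na/140 − 1)
= 57.5 · (156/140 − 1)
= 57.5 · 0.1143
= 6.57 L

6.6 L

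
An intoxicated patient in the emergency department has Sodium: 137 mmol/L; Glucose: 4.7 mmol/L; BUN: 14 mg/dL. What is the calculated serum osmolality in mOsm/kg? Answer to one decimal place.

283.7 mOsm/kg

Calculated osmolality = 2·Na + glucose + BUN/2.8
= 2·137 + 4.7 + 14/2.8
= 274 + 4.70 + 5
= 283.7 mOsm/kg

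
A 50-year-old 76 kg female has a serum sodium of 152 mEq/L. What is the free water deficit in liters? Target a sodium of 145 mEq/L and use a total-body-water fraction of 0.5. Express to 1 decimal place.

TBW = 0.5 · 76 = 38 L
Free water deficit = TBW · (Na/145 − 1)
= 38 · (152/145 − 1)
= 38 · 0.0483
= 1.84 L

1.8 L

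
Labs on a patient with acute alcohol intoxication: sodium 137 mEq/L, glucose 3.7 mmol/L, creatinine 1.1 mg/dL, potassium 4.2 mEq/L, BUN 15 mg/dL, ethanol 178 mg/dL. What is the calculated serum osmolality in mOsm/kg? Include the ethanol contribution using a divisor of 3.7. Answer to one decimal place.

Calculated osmolality = 2·Na + glucose + BUN/2.8 + ethanol/3.7
= 2·137 + 3.7 + 15/2.8 + 178/3.7
= 274 + 3.70 + 5.36 + 48.11
= 331.17 mOsm/kg

331.2 mOsm/kg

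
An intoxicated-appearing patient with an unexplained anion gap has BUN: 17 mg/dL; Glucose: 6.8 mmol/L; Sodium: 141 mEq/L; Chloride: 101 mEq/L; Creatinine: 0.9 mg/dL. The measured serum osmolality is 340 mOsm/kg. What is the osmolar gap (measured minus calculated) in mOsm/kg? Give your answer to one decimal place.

45.1 mOsm/kg

Calculated osmolality = 2·Na + glucose + BUN/2.8
= 2·141 + 6.8 + 17/2.8
= 282 + 6.80 + 6.07
= 294.87 mOsm/kg ≈ 294.9 mOsm/kg
Osmolar gap = measured − calculated = 340 − 294.9 = 45.1 mOsm/kg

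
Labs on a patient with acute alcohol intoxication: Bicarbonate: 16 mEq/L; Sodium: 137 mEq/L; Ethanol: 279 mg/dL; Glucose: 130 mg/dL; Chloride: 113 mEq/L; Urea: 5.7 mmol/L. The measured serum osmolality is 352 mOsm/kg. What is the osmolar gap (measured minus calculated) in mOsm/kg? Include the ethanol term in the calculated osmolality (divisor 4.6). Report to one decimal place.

Calculated osmolality = 2·Na + glucose/18 + urea + ethanol/4.6
= 2·137 + 130/18 + 5.7 + 279/4.6
= 274 + 7.22 + 5.70 + 60.65
= 347.57 mOsm/kg ≈ 347.6 mOsm/kg
Osmolar gap = measured − calculated = 352 − 347.6 = 4.4 mOsm/kg

4.4 mOsm/kg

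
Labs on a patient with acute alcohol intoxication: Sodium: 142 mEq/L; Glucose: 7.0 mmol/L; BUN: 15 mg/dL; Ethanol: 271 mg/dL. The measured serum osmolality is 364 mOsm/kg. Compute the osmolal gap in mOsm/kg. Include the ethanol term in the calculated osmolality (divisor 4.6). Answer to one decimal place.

8.7 mOsm/kg

Calculated osmolality = 2·Na + glucose + BUN/2.8 + ethanol/4.6
= 2·142 + 7 + 15/2.8 + 271/4.6
= 284 + 7 + 5.36 + 58.91
= 355.27 mOsm/kg ≈ 355.3 mOsm/kg
Osmolar gap = measured − calculated = 364 − 355.3 = 8.7 mOsm/kg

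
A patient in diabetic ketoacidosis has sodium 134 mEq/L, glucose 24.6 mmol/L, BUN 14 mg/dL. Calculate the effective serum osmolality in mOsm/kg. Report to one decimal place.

292.6 mOsm/kg

Effective osmolality excludes urea (freely permeant across cell membranes):
2·Na + glucose
= 2·134 + 24.6
= 268 + 24.6
= 292.6 mOsm/kg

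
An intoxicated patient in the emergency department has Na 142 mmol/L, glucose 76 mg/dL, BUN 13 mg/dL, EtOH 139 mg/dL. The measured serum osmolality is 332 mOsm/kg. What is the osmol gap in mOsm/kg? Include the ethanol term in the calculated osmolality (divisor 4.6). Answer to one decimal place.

8.9 mOsm/kg

Calculated osmolality = 2·Na + glucose/18 + BUN/2.8 + ethanol/4.6
= 2·142 + 76/18 + 13/2.8 + 139/4.6
= 284 + 4.22 + 4.64 + 30.22
= 323.08 mOsm/kg ≈ 323.1 mOsm/kg
Osmolar gap = measured − calculated = 332 − 323.1 = 8.9 mOsm/kg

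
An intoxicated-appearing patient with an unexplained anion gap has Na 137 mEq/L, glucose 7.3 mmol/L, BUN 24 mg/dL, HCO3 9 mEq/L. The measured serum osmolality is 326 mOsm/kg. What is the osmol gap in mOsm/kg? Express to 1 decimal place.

36.1 mOsm/kg

Calculated osmolality = 2·Na + glucose + BUN/2.8
= 2·137 + 7.3 + 24/2.8
= 274 + 7.30 + 8.57
= 289.87 mOsm/kg ≈ 289.9 mOsm/kg
Osmolar gap = measured − calculated = 326 − 289.9 = 36.1 mOsm/kg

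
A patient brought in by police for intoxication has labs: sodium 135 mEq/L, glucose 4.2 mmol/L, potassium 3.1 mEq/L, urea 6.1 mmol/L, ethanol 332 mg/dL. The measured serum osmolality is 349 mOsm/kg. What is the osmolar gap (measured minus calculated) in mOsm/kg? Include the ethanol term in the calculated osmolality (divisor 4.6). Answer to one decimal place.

-3.5 mOsm/kg

Calculated osmolality = 2·Na + glucose + urea + ethanol/4.6
= 2·135 + 4.2 + 6.1 + 332/4.6
= 270 + 4.20 + 6.10 + 72.17
= 352.47 mOsm/kg ≈ 352.5 mOsm/kg
Osmolar gap = measured − calculated = 349 − 352.5 = -3.5 mOsm/kg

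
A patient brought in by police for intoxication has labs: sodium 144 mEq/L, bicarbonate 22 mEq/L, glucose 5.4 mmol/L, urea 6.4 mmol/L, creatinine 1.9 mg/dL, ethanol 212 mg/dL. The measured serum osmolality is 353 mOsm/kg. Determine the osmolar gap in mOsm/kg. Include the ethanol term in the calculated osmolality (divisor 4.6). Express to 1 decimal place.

7.1 mOsm/kg

Calculated osmolality = 2·Na + glucose + urea + ethanol/4.6
= 2·144 + 5.4 + 6.4 + 212/4.6
= 288 + 5.40 + 6.40 + 46.09
= 345.89 mOsm/kg ≈ 345.9 mOsm/kg
Osmolar gap = measured − calculated = 353 − 345.9 = 7.1 mOsm/kg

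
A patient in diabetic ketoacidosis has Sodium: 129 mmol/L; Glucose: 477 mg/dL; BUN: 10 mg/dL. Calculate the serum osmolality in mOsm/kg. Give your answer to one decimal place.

Calculated osmolality = 2·Na + glucose/18 + BUN/2.8
= 2·129 + 477/18 + 10/2.8
= 258 + 26.50 + 3.57
= 288.07 mOsm/kg

288.1 mOsm/kg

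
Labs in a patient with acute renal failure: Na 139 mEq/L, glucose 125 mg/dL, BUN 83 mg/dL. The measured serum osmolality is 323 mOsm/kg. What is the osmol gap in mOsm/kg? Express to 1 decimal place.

8.4 mOsm/kg

Calculated osmolality = 2·Na + glucose/18 + BUN/2.8
= 2·139 + 125/18 + 83/2.8
= 278 + 6.94 + 29.64
= 314.58 mOsm/kg ≈ 314.6 mOsm/kg
Osmolar gap = measured − calculated = 323 − 314.6 = 8.4 mOsm/kg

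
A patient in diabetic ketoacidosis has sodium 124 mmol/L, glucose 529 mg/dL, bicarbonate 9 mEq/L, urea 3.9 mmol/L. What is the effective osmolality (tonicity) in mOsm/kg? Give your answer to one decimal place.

277.4 mOsm/kg

Effective osmolality excludes urea (freely permeant across cell membranes):
2·Na + glucose/18
= 2·124 + 529/18
= 248 + 29.39
= 277.39 mOsm/kg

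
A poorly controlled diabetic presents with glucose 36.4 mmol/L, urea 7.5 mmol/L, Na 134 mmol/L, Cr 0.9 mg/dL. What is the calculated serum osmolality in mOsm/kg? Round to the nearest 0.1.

Calculated osmolality = 2·Na + glucose + urea
= 2·134 + 36.4 + 7.5
= 268 + 36.40 + 7.50
= 311.9 mOsm/kg

311.9 mOsm/kg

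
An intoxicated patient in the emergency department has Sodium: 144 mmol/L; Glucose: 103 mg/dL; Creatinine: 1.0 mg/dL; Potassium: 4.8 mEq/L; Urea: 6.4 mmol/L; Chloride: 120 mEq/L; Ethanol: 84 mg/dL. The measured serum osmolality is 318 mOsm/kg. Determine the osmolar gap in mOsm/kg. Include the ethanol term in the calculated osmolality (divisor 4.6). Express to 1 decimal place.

-0.4 mOsm/kg

Calculated osmolality = 2·Na + glucose/18 + urea + ethanol/4.6
= 2·144 + 103/18 + 6.4 + 84/4.6
= 288 + 5.72 + 6.40 + 18.26
= 318.38 mOsm/kg ≈ 318.4 mOsm/kg
Osmolar gap = measured − calculated = 318 − 318.4 = -0.4 mOsm/kg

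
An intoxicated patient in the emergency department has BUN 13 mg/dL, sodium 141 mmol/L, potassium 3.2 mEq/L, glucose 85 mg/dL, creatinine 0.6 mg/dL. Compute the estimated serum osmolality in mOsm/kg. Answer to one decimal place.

291.4 mOsm/kg

Calculated osmolality = 2·Na + glucose/18 + BUN/2.8
= 2·141 + 85/18 + 13/2.8
= 282 + 4.72 + 4.64
= 291.36 mOsm/kg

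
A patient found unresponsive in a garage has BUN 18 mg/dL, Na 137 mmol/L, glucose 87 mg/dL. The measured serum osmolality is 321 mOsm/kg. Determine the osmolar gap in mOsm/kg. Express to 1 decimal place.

35.7 mOsm/kg

Calculated osmolality = 2·Na + glucose/18 + BUN/2.8
= 2·137 + 87/18 + 18/2.8
= 274 + 4.83 + 6.43
= 285.26 mOsm/kg ≈ 285.3 mOsm/kg
Osmolar gap = measured − calculated = 321 − 285.3 = 35.7 mOsm/kg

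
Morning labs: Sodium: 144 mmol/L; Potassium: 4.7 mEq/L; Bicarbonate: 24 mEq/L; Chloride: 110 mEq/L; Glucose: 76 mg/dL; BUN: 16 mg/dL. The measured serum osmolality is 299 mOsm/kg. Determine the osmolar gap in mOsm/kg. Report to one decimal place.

1.1 mOsm/kg

Calculated osmolality = 2·Na + glucose/18 + BUN/2.8
= 2·144 + 76/18 + 16/2.8
= 288 + 4.22 + 5.71
= 297.93 mOsm/kg ≈ 297.9 mOsm/kg
Osmolar gap = measured − calculated = 299 − 297.9 = 1.1 mOsm/kg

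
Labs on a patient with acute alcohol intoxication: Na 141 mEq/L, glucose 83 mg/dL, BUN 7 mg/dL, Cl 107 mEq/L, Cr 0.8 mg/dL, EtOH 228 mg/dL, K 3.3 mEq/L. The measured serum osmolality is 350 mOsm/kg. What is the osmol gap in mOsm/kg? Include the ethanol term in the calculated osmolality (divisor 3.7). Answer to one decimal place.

-0.7 mOsm/kg

Calculated osmolality = 2·Na + glucose/18 + BUN/2.8 + ethanol/3.7
= 2·141 + 83/18 + 7/2.8 + 228/3.7
= 282 + 4.61 + 2.50 + 61.62
= 350.73 mOsm/kg ≈ 350.7 mOsm/kg
Osmolar gap = measured − calculated = 350 − 350.7 = -0.7 mOsm/kg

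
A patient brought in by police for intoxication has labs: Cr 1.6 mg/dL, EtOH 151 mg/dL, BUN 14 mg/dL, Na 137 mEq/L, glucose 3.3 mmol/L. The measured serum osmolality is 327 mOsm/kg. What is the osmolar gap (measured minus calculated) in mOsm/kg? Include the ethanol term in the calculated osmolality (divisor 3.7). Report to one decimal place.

Calculated osmolality = 2·Na + glucose + BUN/2.8 + ethanol/3.7
= 2·137 + 3.3 + 14/2.8 + 151/3.7
= 274 + 3.30 + 5 + 40.81
= 323.11 mOsm/kg ≈ 323.1 mOsm/kg
Osmolar gap = measured − calculated = 327 − 323.1 = 3.9 mOsm/kg

3.9 mOsm/kg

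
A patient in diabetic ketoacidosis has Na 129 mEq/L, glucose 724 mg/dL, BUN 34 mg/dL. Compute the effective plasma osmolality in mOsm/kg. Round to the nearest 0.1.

298.2 mOsm/kg

Effective osmolality excludes urea (freely permeant across cell membranes):
2·Na + glucose/18
= 2·129 + 724/18
= 258 + 40.22
= 298.22 mOsm/kg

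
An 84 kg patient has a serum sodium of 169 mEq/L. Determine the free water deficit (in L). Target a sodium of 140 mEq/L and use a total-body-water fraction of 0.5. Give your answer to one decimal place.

8.7 L

TBW = 0.5 · 84 = 42 L
Free water deficit = TBW · (Na/140 − 1)
= 42 · (169/140 − 1)
= 42 · 0.2071
= 8.7 L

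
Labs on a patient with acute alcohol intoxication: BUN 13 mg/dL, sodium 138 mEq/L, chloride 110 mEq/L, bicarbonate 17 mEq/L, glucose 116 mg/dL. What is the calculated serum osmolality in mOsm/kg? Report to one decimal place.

Calculated osmolality = 2·Na + glucose/18 + BUN/2.8
= 2·138 + 116/18 + 13/2.8
= 276 + 6.44 + 4.64
= 287.08 mOsm/kg

287.1 mOsm/kg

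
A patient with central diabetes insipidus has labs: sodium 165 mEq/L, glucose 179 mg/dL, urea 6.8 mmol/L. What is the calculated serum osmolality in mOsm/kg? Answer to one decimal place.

346.7 mOsm/kg

Calculated osmolality = 2·Na + glucose/18 + urea
= 2·165 + 179/18 + 6.8
= 330 + 9.94 + 6.80
= 346.74 mOsm/kg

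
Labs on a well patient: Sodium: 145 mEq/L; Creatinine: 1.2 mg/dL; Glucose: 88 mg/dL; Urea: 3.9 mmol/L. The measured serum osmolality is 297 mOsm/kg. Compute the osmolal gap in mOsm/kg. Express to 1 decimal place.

-1.8 mOsm/kg

Calculated osmolality = 2·Na + glucose/18 + urea
= 2·145 + 88/18 + 3.9
= 290 + 4.89 + 3.90
= 298.79 mOsm/kg ≈ 298.8 mOsm/kg
Osmolar gap = measured − calculated = 297 − 298.8 = -1.8 mOsm/kg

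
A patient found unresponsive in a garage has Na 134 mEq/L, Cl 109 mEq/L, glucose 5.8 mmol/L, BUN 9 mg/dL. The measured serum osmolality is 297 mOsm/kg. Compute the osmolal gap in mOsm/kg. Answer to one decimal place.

20.0 mOsm/kg

Calculated osmolality = 2·Na + glucose + BUN/2.8
= 2·134 + 5.8 + 9/2.8
= 268 + 5.80 + 3.21
= 277.01 mOsm/kg ≈ 277.0 mOsm/kg
Osmolar gap = measured − calculated = 297 − 277.0 = 20.0 mOsm/kg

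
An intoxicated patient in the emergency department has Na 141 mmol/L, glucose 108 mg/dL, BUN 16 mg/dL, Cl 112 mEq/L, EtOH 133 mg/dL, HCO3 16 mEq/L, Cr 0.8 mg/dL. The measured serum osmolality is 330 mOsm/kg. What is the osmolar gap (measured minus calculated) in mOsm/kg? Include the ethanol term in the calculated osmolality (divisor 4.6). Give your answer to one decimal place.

7.4 mOsm/kg

Calculated osmolality = 2·Na + glucose/18 + BUN/2.8 + ethanol/4.6
= 2·141 + 108/18 + 16/2.8 + 133/4.6
= 282 + 6 + 5.71 + 28.91
= 322.62 mOsm/kg ≈ 322.6 mOsm/kg
Osmolar gap = measured − calculated = 330 − 322.6 = 7.4 mOsm/kg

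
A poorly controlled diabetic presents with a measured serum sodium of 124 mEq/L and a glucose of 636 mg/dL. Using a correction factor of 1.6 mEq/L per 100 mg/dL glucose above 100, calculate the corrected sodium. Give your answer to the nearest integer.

Corrected Na = measured Na + 1.6 · (glucose − 100)/100
= 124 + 1.6 · (636 − 100)/100
= 124 + 8.6
= 132.6 mEq/L

133 mEq/L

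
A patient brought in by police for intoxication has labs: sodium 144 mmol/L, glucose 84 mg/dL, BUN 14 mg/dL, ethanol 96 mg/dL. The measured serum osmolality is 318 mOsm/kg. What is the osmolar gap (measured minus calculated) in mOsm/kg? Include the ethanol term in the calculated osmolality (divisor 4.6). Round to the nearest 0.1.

-0.5 mOsm/kg

Calculated osmolality = 2·Na + glucose/18 + BUN/2.8 + ethanol/4.6
= 2·144 + 84/18 + 14/2.8 + 96/4.6
= 288 + 4.67 + 5 + 20.87
= 318.54 mOsm/kg ≈ 318.5 mOsm/kg
Osmolar gap = measured − calculated = 318 − 318.5 = -0.5 mOsm/kg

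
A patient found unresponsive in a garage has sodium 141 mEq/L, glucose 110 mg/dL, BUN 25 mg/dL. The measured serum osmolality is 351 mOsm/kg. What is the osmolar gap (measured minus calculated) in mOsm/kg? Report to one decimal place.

Calculated osmolality = 2·Na + glucose/18 + BUN/2.8
= 2·141 + 110/18 + 25/2.8
= 282 + 6.11 + 8.93
= 297.04 mOsm/kg ≈ 297.0 mOsm/kg
Osmolar gap = measured − calculated = 351 − 297.0 = 54.0 mOsm/kg

54.0 mOsm/kg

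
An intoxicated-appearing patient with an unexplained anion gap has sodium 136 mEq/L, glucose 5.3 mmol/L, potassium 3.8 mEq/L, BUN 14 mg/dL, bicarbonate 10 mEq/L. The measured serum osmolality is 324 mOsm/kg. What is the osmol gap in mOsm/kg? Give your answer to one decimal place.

41.7 mOsm/kg

Calculated osmolality = 2·Na + glucose + BUN/2.8
= 2·136 + 5.3 + 14/2.8
= 272 + 5.30 + 5
= 282.3 mOsm/kg ≈ 282.3 mOsm/kg
Osmolar gap = measured − calculated = 324 − 282.3 = 41.7 mOsm/kg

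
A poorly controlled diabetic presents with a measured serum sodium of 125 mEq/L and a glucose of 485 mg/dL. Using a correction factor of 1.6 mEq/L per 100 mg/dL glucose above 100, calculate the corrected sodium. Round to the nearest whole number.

Corrected Na = measured Na + 1.6 · (glucose − 100)/100
= 125 + 1.6 · (485 − 100)/100
= 125 + 6.2
= 131.2 mEq/L

131 mEq/L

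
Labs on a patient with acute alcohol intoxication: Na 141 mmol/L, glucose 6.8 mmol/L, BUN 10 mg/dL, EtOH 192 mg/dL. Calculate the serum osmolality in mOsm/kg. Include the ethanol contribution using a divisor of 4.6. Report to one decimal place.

334.1 mOsm/kg

Calculated osmolality = 2·Na + glucose + BUN/2.8 + ethanol/4.6
= 2·141 + 6.8 + 10/2.8 + 192/4.6
= 282 + 6.80 + 3.57 + 41.74
= 334.11 mOsm/kg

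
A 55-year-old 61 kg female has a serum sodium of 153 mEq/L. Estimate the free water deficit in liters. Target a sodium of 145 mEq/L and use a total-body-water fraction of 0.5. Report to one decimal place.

TBW = 0.5 · 61 = 30.5 L
Free water deficit = TBW · (Na/145 − 1)
= 30.5 · (153/145 − 1)
= 30.5 · 0.0552
= 1.68 L

1.7 L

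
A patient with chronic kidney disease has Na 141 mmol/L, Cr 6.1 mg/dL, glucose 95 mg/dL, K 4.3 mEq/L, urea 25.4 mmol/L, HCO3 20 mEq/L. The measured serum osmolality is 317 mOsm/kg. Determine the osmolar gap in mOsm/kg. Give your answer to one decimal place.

4.3 mOsm/kg

Calculated osmolality = 2·Na + glucose/18 + urea
= 2·141 + 95/18 + 25.4
= 282 + 5.28 + 25.40
= 312.68 mOsm/kg ≈ 312.7 mOsm/kg
Osmolar gap = measured − calculated = 317 − 312.7 = 4.3 mOsm/kg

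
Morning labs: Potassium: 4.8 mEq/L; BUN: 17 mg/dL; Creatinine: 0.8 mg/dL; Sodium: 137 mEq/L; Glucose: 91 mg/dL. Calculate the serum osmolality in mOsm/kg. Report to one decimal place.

285.1 mOsm/kg

Calculated osmolality = 2·Na + glucose/18 + BUN/2.8
= 2·137 + 91/18 + 17/2.8
= 274 + 5.06 + 6.07
= 285.13 mOsm/kg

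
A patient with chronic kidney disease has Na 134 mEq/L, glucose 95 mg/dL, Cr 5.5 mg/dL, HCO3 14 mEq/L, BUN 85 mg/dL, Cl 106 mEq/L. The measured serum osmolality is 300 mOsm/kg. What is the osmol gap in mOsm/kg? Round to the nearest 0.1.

-3.6 mOsm/kg

Calculated osmolality = 2·Na + glucose/18 + BUN/2.8
= 2·134 + 95/18 + 85/2.8
= 268 + 5.28 + 30.36
= 303.64 mOsm/kg ≈ 303.6 mOsm/kg
Osmolar gap = measured − calculated = 300 − 303.6 = -3.6 mOsm/kg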